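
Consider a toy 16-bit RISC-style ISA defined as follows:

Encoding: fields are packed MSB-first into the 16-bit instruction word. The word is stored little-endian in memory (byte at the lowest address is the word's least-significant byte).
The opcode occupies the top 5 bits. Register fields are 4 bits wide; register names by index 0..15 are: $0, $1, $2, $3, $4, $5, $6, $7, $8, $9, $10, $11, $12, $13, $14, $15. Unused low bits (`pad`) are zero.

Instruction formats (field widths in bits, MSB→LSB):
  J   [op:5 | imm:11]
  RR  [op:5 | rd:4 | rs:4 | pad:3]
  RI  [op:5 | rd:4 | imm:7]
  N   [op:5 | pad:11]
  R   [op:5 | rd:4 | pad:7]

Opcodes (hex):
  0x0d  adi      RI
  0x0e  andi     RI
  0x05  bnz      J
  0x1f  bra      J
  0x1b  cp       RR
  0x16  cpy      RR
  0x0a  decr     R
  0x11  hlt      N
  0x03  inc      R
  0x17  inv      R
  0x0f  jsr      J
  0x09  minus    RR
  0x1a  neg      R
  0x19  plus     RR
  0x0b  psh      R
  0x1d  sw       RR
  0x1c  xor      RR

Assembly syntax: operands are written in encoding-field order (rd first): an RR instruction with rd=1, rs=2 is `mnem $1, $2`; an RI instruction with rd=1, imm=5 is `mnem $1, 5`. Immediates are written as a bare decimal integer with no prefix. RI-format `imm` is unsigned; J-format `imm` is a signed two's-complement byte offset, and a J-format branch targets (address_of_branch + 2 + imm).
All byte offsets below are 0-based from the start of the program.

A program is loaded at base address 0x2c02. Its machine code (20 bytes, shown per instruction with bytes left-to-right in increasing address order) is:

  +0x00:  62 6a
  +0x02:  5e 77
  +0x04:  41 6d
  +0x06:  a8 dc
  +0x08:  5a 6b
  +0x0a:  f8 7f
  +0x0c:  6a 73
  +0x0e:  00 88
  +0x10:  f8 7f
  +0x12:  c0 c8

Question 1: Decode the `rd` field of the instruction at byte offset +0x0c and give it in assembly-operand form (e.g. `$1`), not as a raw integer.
$6

off 0x0c: read 6a 73 as little → 0x736a
  opcode bits[15:11]=0xe: andi/RI
  rd: (w>>7)&0xf=0x6 → $6
  imm: (w>>0)&0x7f=0x6a → 106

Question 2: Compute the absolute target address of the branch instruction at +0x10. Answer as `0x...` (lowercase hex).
@+10  little-endian(f8 7f) = 0x7ff8
  op=0x7ff8>>11=0xf ⇒ jsr (J)
  [10:0] imm=2040 (s11→-8) = -8
  target = base 0x2c02 + off 0x10 + 2 + imm -8 = 0x2c0c

0x2c0c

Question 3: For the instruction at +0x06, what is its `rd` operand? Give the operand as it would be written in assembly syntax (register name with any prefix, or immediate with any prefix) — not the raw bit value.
@+06  little-endian(a8 dc) = 0xdca8
  op=0xdca8>>11=0x1b ⇒ cp (RR)
  rd@[10:7]=0x9 ⇒ $9
  rs@[6:3]=0x5 ⇒ $5

$9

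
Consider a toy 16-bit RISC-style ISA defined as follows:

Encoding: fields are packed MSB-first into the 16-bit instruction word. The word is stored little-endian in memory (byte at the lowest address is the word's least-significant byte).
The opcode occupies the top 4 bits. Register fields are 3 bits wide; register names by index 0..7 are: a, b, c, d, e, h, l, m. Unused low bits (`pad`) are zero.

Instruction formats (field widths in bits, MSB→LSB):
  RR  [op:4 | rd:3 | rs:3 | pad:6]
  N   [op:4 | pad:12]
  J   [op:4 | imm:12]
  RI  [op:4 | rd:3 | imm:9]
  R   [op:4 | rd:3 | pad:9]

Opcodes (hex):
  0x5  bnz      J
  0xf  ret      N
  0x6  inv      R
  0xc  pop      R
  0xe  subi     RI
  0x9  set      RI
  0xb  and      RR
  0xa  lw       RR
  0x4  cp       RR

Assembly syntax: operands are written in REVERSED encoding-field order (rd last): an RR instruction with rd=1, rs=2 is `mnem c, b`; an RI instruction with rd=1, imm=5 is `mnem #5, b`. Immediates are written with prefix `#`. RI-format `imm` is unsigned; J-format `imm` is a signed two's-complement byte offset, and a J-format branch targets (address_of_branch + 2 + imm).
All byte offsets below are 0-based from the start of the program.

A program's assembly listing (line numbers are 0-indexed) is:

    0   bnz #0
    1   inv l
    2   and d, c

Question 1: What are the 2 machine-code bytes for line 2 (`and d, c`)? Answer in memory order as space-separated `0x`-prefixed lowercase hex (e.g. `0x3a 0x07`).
0xc0 0xb4

line 2 (and): pack op=0xb:4|rd=2:3|rs=3:3|pad=0:6 = 0xb4c0; little→ c0 b4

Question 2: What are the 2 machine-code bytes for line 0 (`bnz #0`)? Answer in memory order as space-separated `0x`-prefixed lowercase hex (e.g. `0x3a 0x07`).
L0: bnz op=0x5:4|imm=0:12 ⇒ 0x5000 ⇒ little 00 50

0x00 0x50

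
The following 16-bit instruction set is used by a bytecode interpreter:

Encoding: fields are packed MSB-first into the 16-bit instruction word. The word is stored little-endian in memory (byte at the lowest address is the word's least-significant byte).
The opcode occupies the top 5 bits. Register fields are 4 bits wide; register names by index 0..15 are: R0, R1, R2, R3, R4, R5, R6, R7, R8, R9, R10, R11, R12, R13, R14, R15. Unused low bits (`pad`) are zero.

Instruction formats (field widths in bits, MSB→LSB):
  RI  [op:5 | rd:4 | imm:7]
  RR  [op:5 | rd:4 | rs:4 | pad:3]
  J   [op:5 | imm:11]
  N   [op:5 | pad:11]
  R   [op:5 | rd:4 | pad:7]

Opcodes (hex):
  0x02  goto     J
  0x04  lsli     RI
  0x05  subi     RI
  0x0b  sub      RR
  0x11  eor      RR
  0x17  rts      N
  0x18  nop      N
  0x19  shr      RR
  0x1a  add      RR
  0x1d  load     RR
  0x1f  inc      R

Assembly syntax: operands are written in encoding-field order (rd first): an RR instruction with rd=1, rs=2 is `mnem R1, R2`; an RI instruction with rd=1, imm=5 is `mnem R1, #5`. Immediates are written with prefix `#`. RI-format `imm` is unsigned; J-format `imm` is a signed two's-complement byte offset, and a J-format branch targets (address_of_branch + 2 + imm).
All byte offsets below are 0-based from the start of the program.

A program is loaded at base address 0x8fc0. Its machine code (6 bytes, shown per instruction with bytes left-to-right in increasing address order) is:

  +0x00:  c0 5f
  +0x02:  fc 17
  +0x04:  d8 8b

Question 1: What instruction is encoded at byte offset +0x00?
sub R15, R8

off 0x00: read c0 5f as little → 0x5fc0
  opcode bits[15:11]=0xb: sub/RR
  rd@[10:7]=0xf ⇒ R15
  rs@[6:3]=0x8 ⇒ R8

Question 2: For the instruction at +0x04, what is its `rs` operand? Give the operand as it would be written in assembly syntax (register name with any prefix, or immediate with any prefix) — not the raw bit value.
R11

+0x04: d8 8b ⇒ word 0x8bd8 (little)
  op=0x8bd8>>11=0x11 ⇒ eor (RR)
  rd@[10:7]=0x7 ⇒ R7
  rs@[6:3]=0xb ⇒ R11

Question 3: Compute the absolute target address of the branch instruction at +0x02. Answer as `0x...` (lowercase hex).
0x8fc0

@+02  little-endian(fc 17) = 0x17fc
  top 5b → 0x2 → goto [J]
  imm: (w>>0)&0x7ff=0x7fc (s11→-4) → #-4
  target = base 0x8fc0 + off 0x02 + 2 + imm -4 = 0x8fc0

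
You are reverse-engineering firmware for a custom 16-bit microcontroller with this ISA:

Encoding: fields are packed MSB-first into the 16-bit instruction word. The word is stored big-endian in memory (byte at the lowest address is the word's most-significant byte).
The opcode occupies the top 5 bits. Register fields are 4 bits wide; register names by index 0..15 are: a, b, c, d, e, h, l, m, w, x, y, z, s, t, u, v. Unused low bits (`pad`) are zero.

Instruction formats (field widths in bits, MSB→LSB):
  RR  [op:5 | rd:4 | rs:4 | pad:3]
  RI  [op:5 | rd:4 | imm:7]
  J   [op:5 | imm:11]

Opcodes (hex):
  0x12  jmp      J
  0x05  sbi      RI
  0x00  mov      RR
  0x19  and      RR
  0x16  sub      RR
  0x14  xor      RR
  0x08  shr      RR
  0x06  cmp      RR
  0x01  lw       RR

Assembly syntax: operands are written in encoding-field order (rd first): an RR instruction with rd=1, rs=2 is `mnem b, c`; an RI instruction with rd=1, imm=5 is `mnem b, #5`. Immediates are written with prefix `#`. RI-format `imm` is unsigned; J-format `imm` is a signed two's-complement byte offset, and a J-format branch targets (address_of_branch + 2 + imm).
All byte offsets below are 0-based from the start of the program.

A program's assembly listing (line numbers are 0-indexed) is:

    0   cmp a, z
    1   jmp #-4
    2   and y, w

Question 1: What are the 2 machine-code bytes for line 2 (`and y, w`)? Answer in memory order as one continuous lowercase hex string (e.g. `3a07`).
line 2 (and): pack op=0x19:5|rd=10:4|rs=8:4|pad=0:3 = 0xcd40; big→ cd 40

cd40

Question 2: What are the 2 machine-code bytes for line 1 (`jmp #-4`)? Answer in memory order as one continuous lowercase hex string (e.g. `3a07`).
97fc

L1: jmp op=0x12:5|imm=-4:11 ⇒ 0x97fc ⇒ big 97 fc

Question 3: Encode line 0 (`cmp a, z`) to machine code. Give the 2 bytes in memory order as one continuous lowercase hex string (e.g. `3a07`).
3058

L0: cmp op=0x6:5|rd=0:4|rs=11:4|pad=0:3 ⇒ 0x3058 ⇒ big 30 58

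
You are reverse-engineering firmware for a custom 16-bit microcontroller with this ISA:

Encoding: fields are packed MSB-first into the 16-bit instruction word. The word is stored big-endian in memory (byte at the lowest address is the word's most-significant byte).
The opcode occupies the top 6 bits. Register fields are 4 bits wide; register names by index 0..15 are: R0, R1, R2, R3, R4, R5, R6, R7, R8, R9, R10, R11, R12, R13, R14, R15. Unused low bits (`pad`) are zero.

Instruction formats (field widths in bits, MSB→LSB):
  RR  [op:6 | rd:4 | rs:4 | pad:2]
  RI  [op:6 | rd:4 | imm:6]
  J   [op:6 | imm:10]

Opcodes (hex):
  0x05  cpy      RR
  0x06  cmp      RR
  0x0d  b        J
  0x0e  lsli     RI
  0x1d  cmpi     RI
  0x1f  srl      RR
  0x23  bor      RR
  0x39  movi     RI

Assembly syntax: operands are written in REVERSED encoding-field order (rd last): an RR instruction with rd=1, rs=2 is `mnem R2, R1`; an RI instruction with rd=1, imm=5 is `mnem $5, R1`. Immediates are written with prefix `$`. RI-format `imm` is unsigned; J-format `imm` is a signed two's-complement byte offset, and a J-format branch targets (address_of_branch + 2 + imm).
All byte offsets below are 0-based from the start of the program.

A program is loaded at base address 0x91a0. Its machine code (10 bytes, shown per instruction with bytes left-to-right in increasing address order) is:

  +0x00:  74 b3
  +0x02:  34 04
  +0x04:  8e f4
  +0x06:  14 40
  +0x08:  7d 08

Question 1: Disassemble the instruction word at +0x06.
cpy R0, R1

+0x06: 14 40 ⇒ word 0x1440 (big)
  op=0x1440>>10=0x5 ⇒ cpy (RR)
  [9:6] rd=1 = R1
  [5:2] rs=0 = R0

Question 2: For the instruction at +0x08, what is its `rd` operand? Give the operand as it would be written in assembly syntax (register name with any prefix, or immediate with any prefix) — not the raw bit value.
R4

+0x08: 7d 08 ⇒ word 0x7d08 (big)
  opcode bits[15:10]=0x1f: srl/RR
  rd@[9:6]=0x4 ⇒ R4
  rs@[5:2]=0x2 ⇒ R2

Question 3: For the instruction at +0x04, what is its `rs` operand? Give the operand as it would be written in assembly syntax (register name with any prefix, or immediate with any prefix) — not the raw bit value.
R13

off 0x04: read 8e f4 as big → 0x8ef4
  opcode bits[15:10]=0x23: bor/RR
  rd: (w>>6)&0xf=0xb → R11
  rs: (w>>2)&0xf=0xd → R13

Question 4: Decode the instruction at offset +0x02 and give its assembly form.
b $4

off 0x02: read 34 04 as big → 0x3404
  op=0x3404>>10=0xd ⇒ b (J)
  imm: (w>>0)&0x3ff=0x4 → $4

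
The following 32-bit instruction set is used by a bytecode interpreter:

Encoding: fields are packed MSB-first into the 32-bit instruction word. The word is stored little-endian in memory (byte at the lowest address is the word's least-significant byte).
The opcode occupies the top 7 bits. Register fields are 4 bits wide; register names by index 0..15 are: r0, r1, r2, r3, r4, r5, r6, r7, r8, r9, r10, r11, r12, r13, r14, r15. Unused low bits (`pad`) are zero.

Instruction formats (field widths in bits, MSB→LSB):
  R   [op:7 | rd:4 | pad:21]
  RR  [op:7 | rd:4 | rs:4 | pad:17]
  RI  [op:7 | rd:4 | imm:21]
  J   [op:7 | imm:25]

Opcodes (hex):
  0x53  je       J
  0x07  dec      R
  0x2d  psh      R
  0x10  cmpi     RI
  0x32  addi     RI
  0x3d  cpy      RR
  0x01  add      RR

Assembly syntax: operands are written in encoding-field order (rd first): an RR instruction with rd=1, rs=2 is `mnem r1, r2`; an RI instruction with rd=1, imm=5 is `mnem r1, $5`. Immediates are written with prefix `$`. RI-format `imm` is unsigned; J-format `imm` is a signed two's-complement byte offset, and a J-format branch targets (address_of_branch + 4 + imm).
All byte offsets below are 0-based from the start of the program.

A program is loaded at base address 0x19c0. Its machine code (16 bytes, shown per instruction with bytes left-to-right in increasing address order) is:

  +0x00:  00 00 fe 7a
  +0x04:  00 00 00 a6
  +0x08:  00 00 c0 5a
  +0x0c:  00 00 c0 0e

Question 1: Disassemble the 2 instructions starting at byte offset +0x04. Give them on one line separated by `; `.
je $0; psh r6

+0x04: 00 00 00 a6 ⇒ word 0xa6000000 (little)
  top 7b → 0x53 → je [J]
  imm: (w>>0)&0x1ffffff=0x0 → $0
+0x08: 00 00 c0 5a ⇒ word 0x5ac00000 (little)
  top 7b → 0x2d → psh [R]
  rd: (w>>21)&0xf=0x6 → r6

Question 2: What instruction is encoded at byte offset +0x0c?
@+0c  little-endian(00 00 c0 0e) = 0x0ec00000
  op=0x0ec00000>>25=0x7 ⇒ dec (R)
  rd: (w>>21)&0xf=0x6 → r6

dec r6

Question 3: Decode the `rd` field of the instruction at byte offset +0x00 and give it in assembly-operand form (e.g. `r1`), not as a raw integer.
r7

[00] 00 00 fe 7a → 0x7afe0000
  opcode bits[31:25]=0x3d: cpy/RR
  [24:21] rd=7 = r7
  [20:17] rs=15 = r15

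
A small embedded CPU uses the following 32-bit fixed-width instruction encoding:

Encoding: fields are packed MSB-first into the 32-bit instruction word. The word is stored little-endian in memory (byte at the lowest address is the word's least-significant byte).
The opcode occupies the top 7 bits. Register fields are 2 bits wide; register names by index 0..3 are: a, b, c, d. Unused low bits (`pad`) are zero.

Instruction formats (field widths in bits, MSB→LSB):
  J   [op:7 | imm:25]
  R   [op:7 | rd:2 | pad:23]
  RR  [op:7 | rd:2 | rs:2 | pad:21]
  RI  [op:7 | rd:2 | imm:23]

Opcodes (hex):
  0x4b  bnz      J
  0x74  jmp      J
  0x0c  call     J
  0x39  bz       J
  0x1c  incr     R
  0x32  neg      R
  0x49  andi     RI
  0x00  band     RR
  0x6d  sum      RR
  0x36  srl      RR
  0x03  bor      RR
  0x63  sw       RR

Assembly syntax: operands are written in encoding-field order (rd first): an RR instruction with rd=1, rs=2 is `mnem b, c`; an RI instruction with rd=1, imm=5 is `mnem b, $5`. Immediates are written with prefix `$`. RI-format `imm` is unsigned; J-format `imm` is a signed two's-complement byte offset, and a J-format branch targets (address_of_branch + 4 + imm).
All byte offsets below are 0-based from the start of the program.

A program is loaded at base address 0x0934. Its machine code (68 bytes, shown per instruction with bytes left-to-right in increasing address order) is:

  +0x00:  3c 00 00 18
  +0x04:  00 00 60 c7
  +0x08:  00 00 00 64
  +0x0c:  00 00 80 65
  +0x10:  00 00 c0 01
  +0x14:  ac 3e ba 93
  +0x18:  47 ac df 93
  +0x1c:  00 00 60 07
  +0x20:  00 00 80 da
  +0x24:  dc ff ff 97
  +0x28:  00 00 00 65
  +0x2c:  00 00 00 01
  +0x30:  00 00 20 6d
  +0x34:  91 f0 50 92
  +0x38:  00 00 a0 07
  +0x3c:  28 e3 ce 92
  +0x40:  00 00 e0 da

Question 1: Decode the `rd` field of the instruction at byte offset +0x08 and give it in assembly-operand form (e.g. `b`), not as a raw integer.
a

off 0x08: read 00 00 00 64 as little → 0x64000000
  top 7b → 0x32 → neg [R]
  rd@[24:23]=0x0 ⇒ a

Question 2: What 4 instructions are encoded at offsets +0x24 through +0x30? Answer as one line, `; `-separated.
bnz $-36; neg c; band c, a; srl c, b

@+24  little-endian(dc ff ff 97) = 0x97ffffdc
  top 7b → 0x4b → bnz [J]
  imm@[24:0]=0x1ffffdc (s25→-36) ⇒ $-36
@+28  little-endian(00 00 00 65) = 0x65000000
  top 7b → 0x32 → neg [R]
  rd@[24:23]=0x2 ⇒ c
@+2c  little-endian(00 00 00 01) = 0x01000000
  top 7b → 0x0 → band [RR]
  rd@[24:23]=0x2 ⇒ c
  rs@[22:21]=0x0 ⇒ a
@+30  little-endian(00 00 20 6d) = 0x6d200000
  top 7b → 0x36 → srl [RR]
  rd@[24:23]=0x2 ⇒ c
  rs@[22:21]=0x1 ⇒ b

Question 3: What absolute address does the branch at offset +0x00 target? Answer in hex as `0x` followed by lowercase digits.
0x0974

off 0x00: read 3c 00 00 18 as little → 0x1800003c
  top 7b → 0xc → call [J]
  imm@[24:0]=0x3c ⇒ $60
  target = base 0x0934 + off 0x00 + 4 + imm 60 = 0x0974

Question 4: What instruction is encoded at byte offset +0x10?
band d, c

@+10  little-endian(00 00 c0 01) = 0x01c00000
  top 7b → 0x0 → band [RR]
  [24:23] rd=3 = d
  [22:21] rs=2 = c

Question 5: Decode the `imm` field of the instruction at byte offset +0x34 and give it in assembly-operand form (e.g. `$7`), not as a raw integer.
$5304465

@+34  little-endian(91 f0 50 92) = 0x9250f091
  opcode bits[31:25]=0x49: andi/RI
  rd@[24:23]=0x0 ⇒ a
  imm@[22:0]=0x50f091 ⇒ $5304465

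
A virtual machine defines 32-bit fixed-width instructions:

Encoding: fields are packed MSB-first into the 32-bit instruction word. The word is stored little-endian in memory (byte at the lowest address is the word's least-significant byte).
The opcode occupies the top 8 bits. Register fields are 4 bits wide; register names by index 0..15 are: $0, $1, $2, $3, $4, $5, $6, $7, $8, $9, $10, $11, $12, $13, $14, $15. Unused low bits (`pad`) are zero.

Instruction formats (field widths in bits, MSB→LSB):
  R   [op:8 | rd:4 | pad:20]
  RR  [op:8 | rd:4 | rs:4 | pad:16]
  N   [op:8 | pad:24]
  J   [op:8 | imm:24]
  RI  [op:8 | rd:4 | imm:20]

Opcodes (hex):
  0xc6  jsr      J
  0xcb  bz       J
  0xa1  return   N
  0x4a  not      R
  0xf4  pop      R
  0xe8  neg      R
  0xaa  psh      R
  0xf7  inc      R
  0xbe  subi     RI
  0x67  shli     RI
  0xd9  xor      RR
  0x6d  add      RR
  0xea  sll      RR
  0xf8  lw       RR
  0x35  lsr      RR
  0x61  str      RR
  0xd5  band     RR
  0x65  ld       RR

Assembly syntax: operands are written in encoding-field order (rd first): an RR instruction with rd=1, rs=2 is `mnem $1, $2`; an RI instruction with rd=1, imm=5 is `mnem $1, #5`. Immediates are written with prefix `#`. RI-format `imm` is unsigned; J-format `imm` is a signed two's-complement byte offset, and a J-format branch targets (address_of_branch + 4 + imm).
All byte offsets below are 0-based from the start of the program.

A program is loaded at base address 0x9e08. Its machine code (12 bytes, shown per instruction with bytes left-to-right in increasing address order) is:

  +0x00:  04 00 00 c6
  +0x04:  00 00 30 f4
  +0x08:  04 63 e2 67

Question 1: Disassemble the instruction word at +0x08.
[08] 04 63 e2 67 → 0x67e26304
  opcode bits[31:24]=0x67: shli/RI
  [23:20] rd=14 = $14
  [19:0] imm=156420 = #156420

shli $14, #156420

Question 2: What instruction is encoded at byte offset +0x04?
pop $3

off 0x04: read 00 00 30 f4 as little → 0xf4300000
  op=0xf4300000>>24=0xf4 ⇒ pop (R)
  rd@[23:20]=0x3 ⇒ $3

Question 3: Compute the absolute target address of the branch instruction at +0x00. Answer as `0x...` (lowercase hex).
off 0x00: read 04 00 00 c6 as little → 0xc6000004
  op=0xc6000004>>24=0xc6 ⇒ jsr (J)
  imm: (w>>0)&0xffffff=0x4 → #4
  target = base 0x9e08 + off 0x00 + 4 + imm 4 = 0x9e10

0x9e10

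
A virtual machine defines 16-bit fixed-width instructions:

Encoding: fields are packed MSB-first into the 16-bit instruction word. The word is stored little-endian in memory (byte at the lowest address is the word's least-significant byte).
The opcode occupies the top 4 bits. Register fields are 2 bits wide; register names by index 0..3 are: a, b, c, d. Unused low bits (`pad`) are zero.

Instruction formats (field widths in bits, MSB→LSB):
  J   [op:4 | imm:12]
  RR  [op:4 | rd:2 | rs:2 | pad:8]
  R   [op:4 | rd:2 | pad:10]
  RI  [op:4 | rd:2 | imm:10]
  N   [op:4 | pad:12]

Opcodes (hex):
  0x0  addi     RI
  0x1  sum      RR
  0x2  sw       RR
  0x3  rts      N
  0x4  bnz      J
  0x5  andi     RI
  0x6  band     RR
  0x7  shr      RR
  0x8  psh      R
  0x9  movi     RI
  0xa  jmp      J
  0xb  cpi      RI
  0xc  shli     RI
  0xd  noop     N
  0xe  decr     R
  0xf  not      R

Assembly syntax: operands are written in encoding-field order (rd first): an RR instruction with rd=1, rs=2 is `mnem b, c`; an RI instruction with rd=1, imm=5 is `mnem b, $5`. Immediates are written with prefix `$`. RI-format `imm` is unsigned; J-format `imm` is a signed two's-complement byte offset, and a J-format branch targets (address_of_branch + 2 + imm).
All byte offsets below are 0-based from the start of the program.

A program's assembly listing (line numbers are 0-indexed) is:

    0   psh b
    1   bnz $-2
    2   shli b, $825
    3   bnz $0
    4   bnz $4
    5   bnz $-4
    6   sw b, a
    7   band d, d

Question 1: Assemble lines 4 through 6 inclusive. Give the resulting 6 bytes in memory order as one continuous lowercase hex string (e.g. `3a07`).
0440fc4f0024

L4: bnz op=0x4:4|imm=4:12 ⇒ 0x4004 ⇒ little 04 40
L5: bnz op=0x4:4|imm=-4:12 ⇒ 0x4ffc ⇒ little fc 4f
L6: sw op=0x2:4|rd=1:2|rs=0:2|pad=0:8 ⇒ 0x2400 ⇒ little 00 24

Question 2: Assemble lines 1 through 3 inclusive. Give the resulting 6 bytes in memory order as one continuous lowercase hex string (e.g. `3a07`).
fe4f39c70040

1. bnz fields op=0x4:4|imm=-2:12 → word 4ffeh → fe 4f
2. shli fields op=0xc:4|rd=1:2|imm=825:10 → word c739h → 39 c7
3. bnz fields op=0x4:4|imm=0:12 → word 4000h → 00 40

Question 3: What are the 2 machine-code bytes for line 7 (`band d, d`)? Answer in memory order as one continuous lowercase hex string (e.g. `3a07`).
006f

L7: band op=0x6:4|rd=3:2|rs=3:2|pad=0:8 ⇒ 0x6f00 ⇒ little 00 6f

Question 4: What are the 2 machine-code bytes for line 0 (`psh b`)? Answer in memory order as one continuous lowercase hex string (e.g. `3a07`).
L0: psh op=0x8:4|rd=1:2|pad=0:10 ⇒ 0x8400 ⇒ little 00 84

0084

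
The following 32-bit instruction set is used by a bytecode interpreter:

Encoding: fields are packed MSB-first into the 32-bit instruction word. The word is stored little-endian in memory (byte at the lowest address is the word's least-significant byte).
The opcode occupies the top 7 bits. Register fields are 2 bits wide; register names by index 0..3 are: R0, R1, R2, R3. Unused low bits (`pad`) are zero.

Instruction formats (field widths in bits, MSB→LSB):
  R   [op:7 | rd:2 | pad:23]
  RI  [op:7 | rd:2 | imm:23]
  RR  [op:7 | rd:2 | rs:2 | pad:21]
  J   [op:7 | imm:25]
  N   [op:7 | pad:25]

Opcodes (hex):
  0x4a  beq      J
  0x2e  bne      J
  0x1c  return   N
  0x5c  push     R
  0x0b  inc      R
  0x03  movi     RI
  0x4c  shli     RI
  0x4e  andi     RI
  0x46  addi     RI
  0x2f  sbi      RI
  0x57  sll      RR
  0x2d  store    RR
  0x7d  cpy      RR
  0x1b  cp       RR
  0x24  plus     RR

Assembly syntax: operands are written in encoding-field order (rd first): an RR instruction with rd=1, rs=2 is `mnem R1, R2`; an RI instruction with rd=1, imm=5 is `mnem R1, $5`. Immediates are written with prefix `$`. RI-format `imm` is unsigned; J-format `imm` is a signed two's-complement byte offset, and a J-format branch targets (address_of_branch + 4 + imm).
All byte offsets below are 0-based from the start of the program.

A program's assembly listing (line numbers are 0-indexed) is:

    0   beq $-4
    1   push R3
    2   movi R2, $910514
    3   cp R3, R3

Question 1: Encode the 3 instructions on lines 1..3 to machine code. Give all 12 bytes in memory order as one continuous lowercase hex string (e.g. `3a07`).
000080b9b2e40d070000e037

line 1 (push): pack op=0x5c:7|rd=3:2|pad=0:23 = 0xb9800000; little→ 00 00 80 b9
line 2 (movi): pack op=0x3:7|rd=2:2|imm=910514:23 = 0x070de4b2; little→ b2 e4 0d 07
line 3 (cp): pack op=0x1b:7|rd=3:2|rs=3:2|pad=0:21 = 0x37e00000; little→ 00 00 e0 37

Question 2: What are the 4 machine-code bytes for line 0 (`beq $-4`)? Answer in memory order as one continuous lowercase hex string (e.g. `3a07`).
fcffff95

line 0 (beq): pack op=0x4a:7|imm=-4:25 = 0x95fffffc; little→ fc ff ff 95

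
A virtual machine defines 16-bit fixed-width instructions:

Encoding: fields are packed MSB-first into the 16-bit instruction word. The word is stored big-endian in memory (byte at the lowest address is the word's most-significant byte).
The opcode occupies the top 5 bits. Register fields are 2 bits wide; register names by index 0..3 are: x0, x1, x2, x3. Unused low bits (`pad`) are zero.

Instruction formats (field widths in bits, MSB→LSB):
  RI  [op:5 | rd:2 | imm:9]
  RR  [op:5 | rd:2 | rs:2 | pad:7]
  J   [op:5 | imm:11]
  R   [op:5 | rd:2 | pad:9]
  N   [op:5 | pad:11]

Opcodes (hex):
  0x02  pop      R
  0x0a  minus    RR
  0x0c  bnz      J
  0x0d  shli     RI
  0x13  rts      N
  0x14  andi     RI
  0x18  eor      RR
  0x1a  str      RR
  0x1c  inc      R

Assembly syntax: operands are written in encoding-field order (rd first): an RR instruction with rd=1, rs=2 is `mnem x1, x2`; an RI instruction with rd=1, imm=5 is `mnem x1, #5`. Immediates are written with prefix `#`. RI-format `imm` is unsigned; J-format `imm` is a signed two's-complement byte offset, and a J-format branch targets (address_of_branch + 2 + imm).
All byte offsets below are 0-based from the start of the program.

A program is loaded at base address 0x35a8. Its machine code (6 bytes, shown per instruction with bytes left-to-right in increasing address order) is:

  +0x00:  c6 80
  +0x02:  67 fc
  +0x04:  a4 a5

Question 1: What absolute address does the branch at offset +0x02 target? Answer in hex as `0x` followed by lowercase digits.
0x35a8

+0x02: 67 fc ⇒ word 0x67fc (big)
  op=0x67fc>>11=0xc ⇒ bnz (J)
  [10:0] imm=2044 (s11→-4) = #-4
  target = base 0x35a8 + off 0x02 + 2 + imm -4 = 0x35a8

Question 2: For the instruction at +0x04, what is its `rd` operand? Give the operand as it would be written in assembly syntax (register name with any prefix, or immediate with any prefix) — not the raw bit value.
@+04  big-endian(a4 a5) = 0xa4a5
  opcode bits[15:11]=0x14: andi/RI
  rd: (w>>9)&0x3=0x2 → x2
  imm: (w>>0)&0x1ff=0xa5 → #165

x2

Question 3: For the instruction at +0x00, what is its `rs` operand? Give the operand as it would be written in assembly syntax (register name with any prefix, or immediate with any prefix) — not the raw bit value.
[00] c6 80 → 0xc680
  op=0xc680>>11=0x18 ⇒ eor (RR)
  rd: (w>>9)&0x3=0x3 → x3
  rs: (w>>7)&0x3=0x1 → x1

x1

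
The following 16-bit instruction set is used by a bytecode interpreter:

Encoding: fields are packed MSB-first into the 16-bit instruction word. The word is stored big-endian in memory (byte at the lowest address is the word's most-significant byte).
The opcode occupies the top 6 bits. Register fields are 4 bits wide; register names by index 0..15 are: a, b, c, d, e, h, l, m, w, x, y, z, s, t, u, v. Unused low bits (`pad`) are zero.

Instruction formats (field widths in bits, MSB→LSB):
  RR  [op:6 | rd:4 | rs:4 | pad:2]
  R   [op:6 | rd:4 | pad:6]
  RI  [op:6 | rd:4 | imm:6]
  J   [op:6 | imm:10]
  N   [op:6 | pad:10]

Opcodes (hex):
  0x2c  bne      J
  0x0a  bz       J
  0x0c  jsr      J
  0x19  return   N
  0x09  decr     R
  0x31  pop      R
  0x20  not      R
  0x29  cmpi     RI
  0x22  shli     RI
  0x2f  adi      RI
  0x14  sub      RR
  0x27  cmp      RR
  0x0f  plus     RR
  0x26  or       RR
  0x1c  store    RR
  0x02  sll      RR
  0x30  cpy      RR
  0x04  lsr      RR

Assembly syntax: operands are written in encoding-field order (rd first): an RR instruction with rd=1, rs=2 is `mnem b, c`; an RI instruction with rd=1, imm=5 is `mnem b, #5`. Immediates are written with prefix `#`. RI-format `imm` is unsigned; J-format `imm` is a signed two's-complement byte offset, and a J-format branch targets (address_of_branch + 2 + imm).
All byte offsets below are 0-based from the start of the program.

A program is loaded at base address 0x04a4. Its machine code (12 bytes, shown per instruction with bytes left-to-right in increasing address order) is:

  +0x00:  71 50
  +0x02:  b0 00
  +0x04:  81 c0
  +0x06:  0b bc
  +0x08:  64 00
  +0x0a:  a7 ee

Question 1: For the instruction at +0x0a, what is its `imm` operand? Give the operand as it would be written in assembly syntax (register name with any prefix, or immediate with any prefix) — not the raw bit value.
#46

off 0x0a: read a7 ee as big → 0xa7ee
  op=0xa7ee>>10=0x29 ⇒ cmpi (RI)
  rd: (w>>6)&0xf=0xf → v
  imm: (w>>0)&0x3f=0x2e → #46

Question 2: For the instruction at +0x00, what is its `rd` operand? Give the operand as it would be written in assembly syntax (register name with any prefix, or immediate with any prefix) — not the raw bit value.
+0x00: 71 50 ⇒ word 0x7150 (big)
  op=0x7150>>10=0x1c ⇒ store (RR)
  [9:6] rd=5 = h
  [5:2] rs=4 = e

h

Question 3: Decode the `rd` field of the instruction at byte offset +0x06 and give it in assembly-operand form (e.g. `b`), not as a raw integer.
u

+0x06: 0b bc ⇒ word 0x0bbc (big)
  top 6b → 0x2 → sll [RR]
  rd: (w>>6)&0xf=0xe → u
  rs: (w>>2)&0xf=0xf → v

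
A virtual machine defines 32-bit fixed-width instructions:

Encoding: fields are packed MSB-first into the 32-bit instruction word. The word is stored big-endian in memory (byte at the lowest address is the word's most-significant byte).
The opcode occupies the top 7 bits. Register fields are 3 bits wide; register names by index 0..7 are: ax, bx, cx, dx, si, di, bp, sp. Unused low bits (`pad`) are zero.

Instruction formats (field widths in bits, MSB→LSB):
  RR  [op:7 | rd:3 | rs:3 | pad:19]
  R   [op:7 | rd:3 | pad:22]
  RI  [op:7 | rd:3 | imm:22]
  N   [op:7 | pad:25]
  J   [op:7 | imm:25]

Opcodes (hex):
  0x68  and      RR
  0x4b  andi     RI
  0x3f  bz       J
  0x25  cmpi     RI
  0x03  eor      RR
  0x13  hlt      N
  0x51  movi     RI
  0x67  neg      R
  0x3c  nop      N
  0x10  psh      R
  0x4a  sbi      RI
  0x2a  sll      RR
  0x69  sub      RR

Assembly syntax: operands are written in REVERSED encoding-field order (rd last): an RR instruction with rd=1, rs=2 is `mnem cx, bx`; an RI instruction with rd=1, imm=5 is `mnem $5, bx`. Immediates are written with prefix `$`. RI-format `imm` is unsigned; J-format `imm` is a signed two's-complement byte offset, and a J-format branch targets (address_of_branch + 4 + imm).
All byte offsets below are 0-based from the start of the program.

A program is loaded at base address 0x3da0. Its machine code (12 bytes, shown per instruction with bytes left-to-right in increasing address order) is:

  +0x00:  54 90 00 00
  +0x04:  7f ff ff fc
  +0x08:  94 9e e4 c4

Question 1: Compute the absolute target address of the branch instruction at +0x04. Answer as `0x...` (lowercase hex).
0x3da4

off 0x04: read 7f ff ff fc as big → 0x7ffffffc
  top 7b → 0x3f → bz [J]
  imm@[24:0]=0x1fffffc (s25→-4) ⇒ $-4
  target = base 0x3da0 + off 0x04 + 4 + imm -4 = 0x3da4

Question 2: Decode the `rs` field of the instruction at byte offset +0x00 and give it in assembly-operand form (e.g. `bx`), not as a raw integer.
cx

off 0x00: read 54 90 00 00 as big → 0x54900000
  opcode bits[31:25]=0x2a: sll/RR
  rd: (w>>22)&0x7=0x2 → cx
  rs: (w>>19)&0x7=0x2 → cx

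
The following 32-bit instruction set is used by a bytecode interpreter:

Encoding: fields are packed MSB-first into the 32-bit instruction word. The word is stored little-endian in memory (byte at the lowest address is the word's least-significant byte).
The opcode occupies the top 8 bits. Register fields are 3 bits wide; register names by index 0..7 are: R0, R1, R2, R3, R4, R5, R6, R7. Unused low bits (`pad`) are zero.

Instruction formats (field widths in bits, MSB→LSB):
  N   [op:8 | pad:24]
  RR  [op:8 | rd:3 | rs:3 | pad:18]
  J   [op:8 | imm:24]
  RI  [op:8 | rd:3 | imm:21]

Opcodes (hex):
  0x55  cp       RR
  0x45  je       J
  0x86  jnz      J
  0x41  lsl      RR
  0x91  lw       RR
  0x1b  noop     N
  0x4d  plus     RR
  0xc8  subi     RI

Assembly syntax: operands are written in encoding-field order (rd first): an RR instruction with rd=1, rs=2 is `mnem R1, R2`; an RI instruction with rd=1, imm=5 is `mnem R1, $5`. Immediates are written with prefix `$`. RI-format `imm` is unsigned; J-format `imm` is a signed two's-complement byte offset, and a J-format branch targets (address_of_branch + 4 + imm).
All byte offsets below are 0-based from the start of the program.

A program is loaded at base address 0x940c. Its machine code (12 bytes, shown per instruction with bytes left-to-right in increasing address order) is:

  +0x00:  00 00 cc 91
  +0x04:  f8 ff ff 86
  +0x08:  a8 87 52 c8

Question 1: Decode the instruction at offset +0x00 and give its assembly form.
lw R6, R3

off 0x00: read 00 00 cc 91 as little → 0x91cc0000
  op=0x91cc0000>>24=0x91 ⇒ lw (RR)
  [23:21] rd=6 = R6
  [20:18] rs=3 = R3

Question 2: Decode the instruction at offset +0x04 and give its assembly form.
jnz $-8

[04] f8 ff ff 86 → 0x86fffff8
  opcode bits[31:24]=0x86: jnz/J
  imm: (w>>0)&0xffffff=0xfffff8 (s24→-8) → $-8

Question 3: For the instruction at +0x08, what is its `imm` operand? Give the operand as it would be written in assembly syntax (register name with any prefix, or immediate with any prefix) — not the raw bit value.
[08] a8 87 52 c8 → 0xc85287a8
  opcode bits[31:24]=0xc8: subi/RI
  rd@[23:21]=0x2 ⇒ R2
  imm@[20:0]=0x1287a8 ⇒ $1214376

$1214376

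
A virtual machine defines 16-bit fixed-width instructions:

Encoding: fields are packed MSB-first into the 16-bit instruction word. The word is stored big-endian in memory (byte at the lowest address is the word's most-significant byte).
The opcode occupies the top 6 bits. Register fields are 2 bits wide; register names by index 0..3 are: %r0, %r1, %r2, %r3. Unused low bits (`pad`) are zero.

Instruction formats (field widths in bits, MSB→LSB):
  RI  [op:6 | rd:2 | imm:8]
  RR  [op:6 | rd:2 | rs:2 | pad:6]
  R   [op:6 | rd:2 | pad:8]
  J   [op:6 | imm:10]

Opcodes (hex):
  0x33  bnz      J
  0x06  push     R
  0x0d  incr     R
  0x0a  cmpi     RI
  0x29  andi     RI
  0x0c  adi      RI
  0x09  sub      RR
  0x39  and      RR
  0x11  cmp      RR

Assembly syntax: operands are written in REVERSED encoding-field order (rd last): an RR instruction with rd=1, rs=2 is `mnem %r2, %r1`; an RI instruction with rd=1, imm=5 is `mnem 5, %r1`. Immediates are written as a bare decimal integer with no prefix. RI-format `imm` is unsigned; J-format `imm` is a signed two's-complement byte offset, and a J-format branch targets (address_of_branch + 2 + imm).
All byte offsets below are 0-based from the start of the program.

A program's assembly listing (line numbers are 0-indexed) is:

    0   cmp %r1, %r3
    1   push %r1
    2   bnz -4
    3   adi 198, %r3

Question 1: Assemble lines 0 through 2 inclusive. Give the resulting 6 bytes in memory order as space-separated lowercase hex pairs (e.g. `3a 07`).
L0: cmp op=0x11:6|rd=3:2|rs=1:2|pad=0:6 ⇒ 0x4740 ⇒ big 47 40
L1: push op=0x6:6|rd=1:2|pad=0:8 ⇒ 0x1900 ⇒ big 19 00
L2: bnz op=0x33:6|imm=-4:10 ⇒ 0xcffc ⇒ big cf fc

47 40 19 00 cf fc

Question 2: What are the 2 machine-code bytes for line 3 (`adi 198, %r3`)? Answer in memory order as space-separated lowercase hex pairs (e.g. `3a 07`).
33 c6

3. adi fields op=0xc:6|rd=3:2|imm=198:8 → word 33c6h → 33 c6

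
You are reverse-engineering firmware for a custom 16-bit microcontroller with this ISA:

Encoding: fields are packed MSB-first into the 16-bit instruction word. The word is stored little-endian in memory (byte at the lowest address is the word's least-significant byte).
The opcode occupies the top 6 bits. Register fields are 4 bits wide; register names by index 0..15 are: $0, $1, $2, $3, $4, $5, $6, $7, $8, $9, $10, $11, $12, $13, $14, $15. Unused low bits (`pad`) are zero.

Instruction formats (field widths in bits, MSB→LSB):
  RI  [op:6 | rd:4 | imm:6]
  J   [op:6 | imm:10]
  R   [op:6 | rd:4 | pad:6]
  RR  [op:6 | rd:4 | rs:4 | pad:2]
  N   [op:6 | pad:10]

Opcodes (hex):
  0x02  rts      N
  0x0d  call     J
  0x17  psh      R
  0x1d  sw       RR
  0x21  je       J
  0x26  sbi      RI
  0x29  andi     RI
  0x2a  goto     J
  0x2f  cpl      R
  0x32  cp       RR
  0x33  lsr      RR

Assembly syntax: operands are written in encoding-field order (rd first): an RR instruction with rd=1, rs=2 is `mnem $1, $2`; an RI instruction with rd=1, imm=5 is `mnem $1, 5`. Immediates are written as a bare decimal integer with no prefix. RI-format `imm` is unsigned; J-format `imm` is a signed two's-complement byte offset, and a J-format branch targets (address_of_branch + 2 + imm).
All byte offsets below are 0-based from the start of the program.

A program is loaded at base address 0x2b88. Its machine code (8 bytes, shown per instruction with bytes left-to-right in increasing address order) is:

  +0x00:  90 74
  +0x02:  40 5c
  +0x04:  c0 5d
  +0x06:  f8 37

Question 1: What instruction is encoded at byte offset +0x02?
psh $1

off 0x02: read 40 5c as little → 0x5c40
  op=0x5c40>>10=0x17 ⇒ psh (R)
  [9:6] rd=1 = $1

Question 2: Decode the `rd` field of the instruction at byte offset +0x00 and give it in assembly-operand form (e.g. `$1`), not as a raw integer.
+0x00: 90 74 ⇒ word 0x7490 (little)
  top 6b → 0x1d → sw [RR]
  [9:6] rd=2 = $2
  [5:2] rs=4 = $4

$2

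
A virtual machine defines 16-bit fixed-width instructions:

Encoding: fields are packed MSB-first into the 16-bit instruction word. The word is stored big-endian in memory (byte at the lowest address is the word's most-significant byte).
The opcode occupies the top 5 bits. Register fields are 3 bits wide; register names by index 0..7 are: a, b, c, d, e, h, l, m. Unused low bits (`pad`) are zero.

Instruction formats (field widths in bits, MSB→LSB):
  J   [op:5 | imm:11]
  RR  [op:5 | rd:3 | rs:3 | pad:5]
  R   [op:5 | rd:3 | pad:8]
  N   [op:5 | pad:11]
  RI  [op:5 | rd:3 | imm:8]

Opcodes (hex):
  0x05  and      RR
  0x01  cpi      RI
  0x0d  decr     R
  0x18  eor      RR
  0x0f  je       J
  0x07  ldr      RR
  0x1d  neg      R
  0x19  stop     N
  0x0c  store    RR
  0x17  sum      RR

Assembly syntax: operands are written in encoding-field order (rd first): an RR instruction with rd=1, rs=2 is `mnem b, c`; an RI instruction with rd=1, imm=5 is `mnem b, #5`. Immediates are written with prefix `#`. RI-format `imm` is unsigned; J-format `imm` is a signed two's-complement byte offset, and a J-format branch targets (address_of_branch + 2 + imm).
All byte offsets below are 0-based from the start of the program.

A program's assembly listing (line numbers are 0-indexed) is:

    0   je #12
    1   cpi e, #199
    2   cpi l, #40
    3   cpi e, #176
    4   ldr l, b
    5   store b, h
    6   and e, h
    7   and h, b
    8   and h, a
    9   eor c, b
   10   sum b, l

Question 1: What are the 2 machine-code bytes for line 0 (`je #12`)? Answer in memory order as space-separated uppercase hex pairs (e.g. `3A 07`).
line 0 (je): pack op=0xf:5|imm=12:11 = 0x780c; big→ 78 0c

78 0C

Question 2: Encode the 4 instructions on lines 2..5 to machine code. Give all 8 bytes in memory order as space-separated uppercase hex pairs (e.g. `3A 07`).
line 2 (cpi): pack op=0x1:5|rd=6:3|imm=40:8 = 0x0e28; big→ 0e 28
line 3 (cpi): pack op=0x1:5|rd=4:3|imm=176:8 = 0x0cb0; big→ 0c b0
line 4 (ldr): pack op=0x7:5|rd=6:3|rs=1:3|pad=0:5 = 0x3e20; big→ 3e 20
line 5 (store): pack op=0xc:5|rd=1:3|rs=5:3|pad=0:5 = 0x61a0; big→ 61 a0

0E 28 0C B0 3E 20 61 A0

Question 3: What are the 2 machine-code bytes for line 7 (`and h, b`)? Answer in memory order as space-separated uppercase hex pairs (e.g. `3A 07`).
2D 20

7. and fields op=0x5:5|rd=5:3|rs=1:3|pad=0:5 → word 2d20h → 2d 20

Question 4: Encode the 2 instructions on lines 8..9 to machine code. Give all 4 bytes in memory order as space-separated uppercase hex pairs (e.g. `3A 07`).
L8: and op=0x5:5|rd=5:3|rs=0:3|pad=0:5 ⇒ 0x2d00 ⇒ big 2d 00
L9: eor op=0x18:5|rd=2:3|rs=1:3|pad=0:5 ⇒ 0xc220 ⇒ big c2 20

2D 00 C2 20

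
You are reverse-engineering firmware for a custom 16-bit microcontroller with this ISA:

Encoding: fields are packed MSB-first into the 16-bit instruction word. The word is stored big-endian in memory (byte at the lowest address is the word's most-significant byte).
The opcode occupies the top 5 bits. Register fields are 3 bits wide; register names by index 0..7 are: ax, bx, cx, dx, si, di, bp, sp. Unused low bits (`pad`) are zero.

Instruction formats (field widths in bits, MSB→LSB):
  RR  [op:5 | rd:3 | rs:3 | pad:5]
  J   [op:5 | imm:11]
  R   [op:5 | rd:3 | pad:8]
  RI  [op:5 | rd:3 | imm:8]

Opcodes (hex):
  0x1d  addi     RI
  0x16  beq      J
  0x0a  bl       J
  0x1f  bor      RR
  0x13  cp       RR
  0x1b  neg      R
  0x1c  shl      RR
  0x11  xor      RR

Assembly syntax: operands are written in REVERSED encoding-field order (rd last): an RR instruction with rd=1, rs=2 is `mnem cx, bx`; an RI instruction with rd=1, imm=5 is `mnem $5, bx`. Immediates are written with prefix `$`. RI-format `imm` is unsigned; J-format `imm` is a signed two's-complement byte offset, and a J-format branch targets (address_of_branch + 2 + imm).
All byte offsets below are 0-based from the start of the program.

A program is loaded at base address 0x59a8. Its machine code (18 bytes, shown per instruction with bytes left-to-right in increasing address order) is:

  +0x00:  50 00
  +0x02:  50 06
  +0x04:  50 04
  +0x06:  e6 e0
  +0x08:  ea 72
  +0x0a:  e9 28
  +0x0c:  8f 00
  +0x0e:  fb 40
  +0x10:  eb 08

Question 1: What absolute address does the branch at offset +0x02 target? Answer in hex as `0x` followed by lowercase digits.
0x59b2

+0x02: 50 06 ⇒ word 0x5006 (big)
  opcode bits[15:11]=0xa: bl/J
  imm: (w>>0)&0x7ff=0x6 → $6
  target = base 0x59a8 + off 0x02 + 2 + imm 6 = 0x59b2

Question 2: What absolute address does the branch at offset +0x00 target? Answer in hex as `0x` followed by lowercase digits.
off 0x00: read 50 00 as big → 0x5000
  top 5b → 0xa → bl [J]
  imm@[10:0]=0x0 ⇒ $0
  target = base 0x59a8 + off 0x00 + 2 + imm 0 = 0x59aa

0x59aa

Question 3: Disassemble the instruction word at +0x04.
bl $4

@+04  big-endian(50 04) = 0x5004
  top 5b → 0xa → bl [J]
  imm@[10:0]=0x4 ⇒ $4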